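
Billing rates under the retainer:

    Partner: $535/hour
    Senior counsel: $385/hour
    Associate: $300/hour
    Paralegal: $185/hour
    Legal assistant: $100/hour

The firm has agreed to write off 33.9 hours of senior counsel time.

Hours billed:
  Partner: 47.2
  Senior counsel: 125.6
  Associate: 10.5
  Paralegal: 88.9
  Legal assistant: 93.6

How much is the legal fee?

$89,513.00

Partner: 47.2 × $535 = $25,252.00
Senior counsel: 125.6 × $385 = $48,356.00
Associate: 10.5 × $300 = $3,150.00
Paralegal: 88.9 × $185 = $16,446.50
Legal assistant: 93.6 × $100 = $9,360.00
Subtotal: $102,564.50
Write-off: 33.9 × $385 = $13,051.50
Total: $102,564.50 − $13,051.50 = $89,513.00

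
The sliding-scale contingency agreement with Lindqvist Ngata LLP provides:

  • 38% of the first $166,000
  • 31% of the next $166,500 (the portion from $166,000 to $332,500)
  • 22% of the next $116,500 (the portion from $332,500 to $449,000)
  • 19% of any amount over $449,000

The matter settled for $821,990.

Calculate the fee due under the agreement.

$211,193.10

First $166,000 at 38% = $63,080.00
Next $166,500 at 31% = $51,615.00
Next $116,500 at 22% = $25,630.00
Remaining $372,990 at 19% = $70,868.10
Fee: $63,080.00 + $51,615.00 + $25,630.00 + $70,868.10 = $211,193.10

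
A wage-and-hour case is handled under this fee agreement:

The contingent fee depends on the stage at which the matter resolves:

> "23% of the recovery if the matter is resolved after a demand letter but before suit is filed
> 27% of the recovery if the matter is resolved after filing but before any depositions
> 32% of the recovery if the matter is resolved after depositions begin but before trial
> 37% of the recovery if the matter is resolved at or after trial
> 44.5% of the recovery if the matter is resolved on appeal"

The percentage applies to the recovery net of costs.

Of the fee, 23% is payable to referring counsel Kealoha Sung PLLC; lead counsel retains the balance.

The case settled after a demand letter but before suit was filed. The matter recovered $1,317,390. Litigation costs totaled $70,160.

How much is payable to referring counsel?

Fee base (net of costs): $1,317,390 − $70,160 = $1,247,230
The matter settled after a demand letter but before suit was filed, so the 23% rate applies.
$1,247,230 × 23% = $286,862.90
Referral share: 23% of $286,862.90 = $65,978.47; lead counsel retains $286,862.90 − $65,978.47 = $220,884.43.

$65,978.47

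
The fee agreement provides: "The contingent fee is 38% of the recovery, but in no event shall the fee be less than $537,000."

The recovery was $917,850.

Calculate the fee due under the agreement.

38% of $917,850 = $348,783.00
That is below the $537,000 minimum, so the minimum applies.

$537,000.00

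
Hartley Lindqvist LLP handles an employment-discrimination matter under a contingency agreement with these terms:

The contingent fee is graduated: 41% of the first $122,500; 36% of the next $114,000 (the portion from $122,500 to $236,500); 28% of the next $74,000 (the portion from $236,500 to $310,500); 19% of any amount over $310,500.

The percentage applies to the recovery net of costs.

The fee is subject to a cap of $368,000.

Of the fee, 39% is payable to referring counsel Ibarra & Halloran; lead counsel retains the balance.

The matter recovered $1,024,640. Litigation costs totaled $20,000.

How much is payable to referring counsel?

Fee base (net of costs): $1,024,640 − $20,000 = $1,004,640
First $122,500 at 41% = $50,225.00
Next $114,000 at 36% = $41,040.00
Next $74,000 at 28% = $20,720.00
Remaining $694,140 at 19% = $131,886.60
Fee: $50,225.00 + $41,040.00 + $20,720.00 + $131,886.60 = $243,871.60
$243,871.60 is under the $368,000 cap.
Referral share: 39% of $243,871.60 = $95,109.92; lead counsel retains $243,871.60 − $95,109.92 = $148,761.68.

$95,109.92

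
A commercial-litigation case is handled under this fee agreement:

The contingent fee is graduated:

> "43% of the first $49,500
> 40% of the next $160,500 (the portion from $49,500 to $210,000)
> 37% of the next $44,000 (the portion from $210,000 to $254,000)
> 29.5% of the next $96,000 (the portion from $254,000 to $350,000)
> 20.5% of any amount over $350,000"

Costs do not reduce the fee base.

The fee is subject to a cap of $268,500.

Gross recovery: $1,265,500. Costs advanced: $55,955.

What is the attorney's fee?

Fee base is the gross recovery, $1,265,500; costs are reimbursed separately.
First $49,500 at 43% = $21,285.00
Next $160,500 at 40% = $64,200.00
Next $44,000 at 37% = $16,280.00
Next $96,000 at 29.5% = $28,320.00
Remaining $915,500 at 20.5% = $187,677.50
Fee: $21,285.00 + $64,200.00 + $16,280.00 + $28,320.00 + $187,677.50 = $317,762.50
$317,762.50 exceeds the $268,500 cap, so the fee is capped at $268,500.00.

$268,500.00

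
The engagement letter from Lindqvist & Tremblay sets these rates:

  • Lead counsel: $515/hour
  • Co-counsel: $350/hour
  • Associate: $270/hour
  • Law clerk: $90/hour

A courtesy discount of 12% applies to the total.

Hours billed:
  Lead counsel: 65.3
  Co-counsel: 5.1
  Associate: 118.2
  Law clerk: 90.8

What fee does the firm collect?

Lead counsel: 65.3 × $515 = $33,629.50
Co-counsel: 5.1 × $350 = $1,785.00
Associate: 118.2 × $270 = $31,914.00
Law clerk: 90.8 × $90 = $8,172.00
Subtotal: $75,500.50
Less 12% discount: −$9,060.06
Total: $75,500.50 − $9,060.06 = $66,440.44

$66,440.44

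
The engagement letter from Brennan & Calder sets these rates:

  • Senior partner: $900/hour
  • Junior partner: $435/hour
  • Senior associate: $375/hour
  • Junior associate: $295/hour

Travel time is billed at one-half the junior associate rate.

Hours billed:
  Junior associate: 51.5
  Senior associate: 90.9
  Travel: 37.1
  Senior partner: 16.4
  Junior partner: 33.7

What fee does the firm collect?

$84,171.75

Senior partner: 16.4 × $900 = $14,760.00
Junior partner: 33.7 × $435 = $14,659.50
Senior associate: 90.9 × $375 = $34,087.50
Junior associate: 51.5 × $295 = $15,192.50
Subtotal: $14,760.00 + $14,659.50 + $34,087.50 + $15,192.50 = $78,699.50
Travel: 37.1 × ($295 ÷ 2) = 37.1 × $147.50 = $5,472.25
Total: $78,699.50 + $5,472.25 = $84,171.75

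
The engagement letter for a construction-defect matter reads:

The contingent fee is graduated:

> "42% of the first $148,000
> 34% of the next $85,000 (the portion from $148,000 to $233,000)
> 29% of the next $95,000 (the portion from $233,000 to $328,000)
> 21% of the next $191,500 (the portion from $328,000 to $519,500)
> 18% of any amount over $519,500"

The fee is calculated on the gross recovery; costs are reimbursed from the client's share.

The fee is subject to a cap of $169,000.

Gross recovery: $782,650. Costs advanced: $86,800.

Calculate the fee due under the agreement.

$169,000.00

Fee base is the gross recovery, $782,650; costs are reimbursed separately.
First $148,000 at 42% = $62,160.00
Next $85,000 at 34% = $28,900.00
Next $95,000 at 29% = $27,550.00
Next $191,500 at 21% = $40,215.00
Remaining $263,150 at 18% = $47,367.00
Fee: $62,160.00 + $28,900.00 + $27,550.00 + $40,215.00 + $47,367.00 = $206,192.00
$206,192.00 exceeds the $169,000 cap, so the fee is capped at $169,000.00.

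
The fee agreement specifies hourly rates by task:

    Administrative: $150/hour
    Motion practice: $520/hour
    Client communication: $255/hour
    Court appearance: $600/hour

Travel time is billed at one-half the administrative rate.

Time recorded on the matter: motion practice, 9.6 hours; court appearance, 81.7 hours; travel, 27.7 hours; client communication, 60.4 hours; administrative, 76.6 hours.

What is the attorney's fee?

$82,981.50

Administrative: 76.6 × $150 = $11,490.00
Motion practice: 9.6 × $520 = $4,992.00
Client communication: 60.4 × $255 = $15,402.00
Court appearance: 81.7 × $600 = $49,020.00
Subtotal: $11,490.00 + $4,992.00 + $15,402.00 + $49,020.00 = $80,904.00
Travel: 27.7 × ($150 ÷ 2) = 27.7 × $75.00 = $2,077.50
Total: $80,904.00 + $2,077.50 = $82,981.50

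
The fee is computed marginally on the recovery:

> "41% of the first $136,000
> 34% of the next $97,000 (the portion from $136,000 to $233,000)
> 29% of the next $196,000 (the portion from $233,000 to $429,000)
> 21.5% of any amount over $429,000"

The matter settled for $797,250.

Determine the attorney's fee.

First $136,000 at 41% = $55,760.00
Next $97,000 at 34% = $32,980.00
Next $196,000 at 29% = $56,840.00
Remaining $368,250 at 21.5% = $79,173.75
Fee: $55,760.00 + $32,980.00 + $56,840.00 + $79,173.75 = $224,753.75

$224,753.75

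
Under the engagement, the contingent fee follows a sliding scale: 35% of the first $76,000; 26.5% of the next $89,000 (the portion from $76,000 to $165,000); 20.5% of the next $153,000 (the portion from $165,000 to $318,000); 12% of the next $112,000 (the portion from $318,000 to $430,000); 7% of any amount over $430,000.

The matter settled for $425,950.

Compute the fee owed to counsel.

First $76,000 at 35% = $26,600.00
Next $89,000 at 26.5% = $23,585.00
Next $153,000 at 20.5% = $31,365.00
Remaining $107,950 at 12% = $12,954.00
Fee: $26,600.00 + $23,585.00 + $31,365.00 + $12,954.00 = $94,504.00

$94,504.00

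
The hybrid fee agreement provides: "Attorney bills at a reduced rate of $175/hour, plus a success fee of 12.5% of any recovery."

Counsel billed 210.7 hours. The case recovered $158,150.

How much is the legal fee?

$56,641.25

Hourly: 210.7 × $175 = $36,872.50
Success fee: 12.5% of $158,150 = $19,768.75
Total: $36,872.50 + $19,768.75 = $56,641.25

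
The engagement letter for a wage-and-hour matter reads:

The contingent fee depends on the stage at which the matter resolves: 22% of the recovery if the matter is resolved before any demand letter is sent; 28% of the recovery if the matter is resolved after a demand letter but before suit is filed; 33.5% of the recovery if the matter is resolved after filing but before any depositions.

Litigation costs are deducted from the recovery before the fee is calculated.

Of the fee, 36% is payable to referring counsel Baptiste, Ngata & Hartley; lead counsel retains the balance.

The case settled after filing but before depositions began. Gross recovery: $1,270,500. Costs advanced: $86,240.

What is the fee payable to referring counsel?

Fee base (net of costs): $1,270,500 − $86,240 = $1,184,260
The matter settled after filing but before depositions began, so the 33.5% rate applies.
$1,184,260 × 33.5% = $396,727.10
Referral share: 36% of $396,727.10 = $142,821.76; lead counsel retains $396,727.10 − $142,821.76 = $253,905.34.

$142,821.76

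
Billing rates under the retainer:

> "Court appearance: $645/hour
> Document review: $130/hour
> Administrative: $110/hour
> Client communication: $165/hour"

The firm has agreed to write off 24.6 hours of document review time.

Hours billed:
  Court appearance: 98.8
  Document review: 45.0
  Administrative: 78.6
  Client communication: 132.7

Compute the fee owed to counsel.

Court appearance: 98.8 × $645 = $63,726.00
Document review: 45.0 × $130 = $5,850.00
Administrative: 78.6 × $110 = $8,646.00
Client communication: 132.7 × $165 = $21,895.50
Subtotal: $100,117.50
Write-off: 24.6 × $130 = $3,198.00
Total: $100,117.50 − $3,198.00 = $96,919.50

$96,919.50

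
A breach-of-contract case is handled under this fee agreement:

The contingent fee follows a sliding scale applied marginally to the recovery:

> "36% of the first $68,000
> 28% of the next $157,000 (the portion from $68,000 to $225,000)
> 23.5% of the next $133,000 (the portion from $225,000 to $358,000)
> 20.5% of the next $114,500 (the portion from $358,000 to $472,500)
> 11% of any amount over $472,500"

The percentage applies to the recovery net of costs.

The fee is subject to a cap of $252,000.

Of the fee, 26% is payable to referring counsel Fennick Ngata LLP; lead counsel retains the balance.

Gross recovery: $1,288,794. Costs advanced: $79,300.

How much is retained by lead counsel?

Fee base (net of costs): $1,288,794 − $79,300 = $1,209,494
First $68,000 at 36% = $24,480.00
Next $157,000 at 28% = $43,960.00
Next $133,000 at 23.5% = $31,255.00
Next $114,500 at 20.5% = $23,472.50
Remaining $736,994 at 11% = $81,069.34
Fee: $24,480.00 + $43,960.00 + $31,255.00 + $23,472.50 + $81,069.34 = $204,236.84
$204,236.84 is under the $252,000 cap.
Referral share: 26% of $204,236.84 = $53,101.58; lead counsel retains $204,236.84 − $53,101.58 = $151,135.26.

$151,135.26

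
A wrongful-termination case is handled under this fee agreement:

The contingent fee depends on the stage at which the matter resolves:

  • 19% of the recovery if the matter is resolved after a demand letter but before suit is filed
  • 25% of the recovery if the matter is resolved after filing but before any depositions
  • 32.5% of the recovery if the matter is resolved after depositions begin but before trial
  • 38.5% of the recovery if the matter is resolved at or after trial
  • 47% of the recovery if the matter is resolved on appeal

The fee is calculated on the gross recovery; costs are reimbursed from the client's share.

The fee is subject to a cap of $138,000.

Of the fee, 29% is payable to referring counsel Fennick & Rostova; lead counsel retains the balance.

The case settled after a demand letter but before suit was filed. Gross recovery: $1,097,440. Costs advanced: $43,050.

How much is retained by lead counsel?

Fee base is the gross recovery, $1,097,440; costs are reimbursed separately.
The matter settled after a demand letter but before suit was filed, so the 19% rate applies.
$1,097,440 × 19% = $208,513.60
$208,513.60 exceeds the $138,000 cap, so the fee is capped at $138,000.00.
Referral share: 29% of $138,000.00 = $40,020.00; lead counsel retains $138,000.00 − $40,020.00 = $97,980.00.

$97,980.00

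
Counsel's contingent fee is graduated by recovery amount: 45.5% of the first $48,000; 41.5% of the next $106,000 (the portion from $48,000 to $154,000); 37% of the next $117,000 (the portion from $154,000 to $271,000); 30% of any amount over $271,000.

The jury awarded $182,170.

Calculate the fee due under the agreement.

$76,252.90

First $48,000 at 45.5% = $21,840.00
Next $106,000 at 41.5% = $43,990.00
Remaining $28,170 at 37% = $10,422.90
Fee: $21,840.00 + $43,990.00 + $10,422.90 = $76,252.90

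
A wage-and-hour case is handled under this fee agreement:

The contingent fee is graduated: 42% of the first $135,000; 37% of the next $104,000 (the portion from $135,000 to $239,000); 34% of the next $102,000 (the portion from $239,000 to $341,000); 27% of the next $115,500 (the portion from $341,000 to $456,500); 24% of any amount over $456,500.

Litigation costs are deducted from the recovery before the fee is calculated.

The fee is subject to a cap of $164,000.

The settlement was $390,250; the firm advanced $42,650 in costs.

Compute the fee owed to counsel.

Fee base (net of costs): $390,250 − $42,650 = $347,600
First $135,000 at 42% = $56,700.00
Next $104,000 at 37% = $38,480.00
Next $102,000 at 34% = $34,680.00
Remaining $6,600 at 27% = $1,782.00
Fee: $56,700.00 + $38,480.00 + $34,680.00 + $1,782.00 = $131,642.00
$131,642.00 is under the $164,000 cap.

$131,642.00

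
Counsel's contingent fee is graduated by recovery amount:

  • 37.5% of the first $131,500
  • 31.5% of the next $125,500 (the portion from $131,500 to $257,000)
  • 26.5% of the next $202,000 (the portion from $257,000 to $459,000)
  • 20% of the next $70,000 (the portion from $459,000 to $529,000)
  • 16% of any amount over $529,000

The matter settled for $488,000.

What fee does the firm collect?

$148,175.00

First $131,500 at 37.5% = $49,312.50
Next $125,500 at 31.5% = $39,532.50
Next $202,000 at 26.5% = $53,530.00
Remaining $29,000 at 20% = $5,800.00
Fee: $49,312.50 + $39,532.50 + $53,530.00 + $5,800.00 = $148,175.00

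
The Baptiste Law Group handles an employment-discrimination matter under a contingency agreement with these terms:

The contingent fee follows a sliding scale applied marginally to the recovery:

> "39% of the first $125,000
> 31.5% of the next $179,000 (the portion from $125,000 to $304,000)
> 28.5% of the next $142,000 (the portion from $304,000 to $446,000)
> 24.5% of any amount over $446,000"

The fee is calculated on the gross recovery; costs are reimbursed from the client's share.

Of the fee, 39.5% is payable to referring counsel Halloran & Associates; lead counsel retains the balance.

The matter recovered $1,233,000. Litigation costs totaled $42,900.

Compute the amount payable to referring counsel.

Fee base is the gross recovery, $1,233,000; costs are reimbursed separately.
First $125,000 at 39% = $48,750.00
Next $179,000 at 31.5% = $56,385.00
Next $142,000 at 28.5% = $40,470.00
Remaining $787,000 at 24.5% = $192,815.00
Fee: $48,750.00 + $56,385.00 + $40,470.00 + $192,815.00 = $338,420.00
Referral share: 39.5% of $338,420.00 = $133,675.90; lead counsel retains $338,420.00 − $133,675.90 = $204,744.10.

$133,675.90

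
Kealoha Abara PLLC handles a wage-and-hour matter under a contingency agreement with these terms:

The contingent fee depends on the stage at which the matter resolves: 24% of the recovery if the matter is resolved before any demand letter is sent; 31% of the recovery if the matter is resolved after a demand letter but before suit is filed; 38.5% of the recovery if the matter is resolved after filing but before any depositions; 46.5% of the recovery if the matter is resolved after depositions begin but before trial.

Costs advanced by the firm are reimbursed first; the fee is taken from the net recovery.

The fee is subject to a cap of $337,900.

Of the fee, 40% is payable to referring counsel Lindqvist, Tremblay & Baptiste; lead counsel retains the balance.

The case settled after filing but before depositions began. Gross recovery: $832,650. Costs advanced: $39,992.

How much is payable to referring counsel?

$122,069.33

Fee base (net of costs): $832,650 − $39,992 = $792,658
The matter settled after filing but before depositions began, so the 38.5% rate applies.
$792,658 × 38.5% = $305,173.33
$305,173.33 is under the $337,900 cap.
Referral share: 40% of $305,173.33 = $122,069.33; lead counsel retains $305,173.33 − $122,069.33 = $183,104.00.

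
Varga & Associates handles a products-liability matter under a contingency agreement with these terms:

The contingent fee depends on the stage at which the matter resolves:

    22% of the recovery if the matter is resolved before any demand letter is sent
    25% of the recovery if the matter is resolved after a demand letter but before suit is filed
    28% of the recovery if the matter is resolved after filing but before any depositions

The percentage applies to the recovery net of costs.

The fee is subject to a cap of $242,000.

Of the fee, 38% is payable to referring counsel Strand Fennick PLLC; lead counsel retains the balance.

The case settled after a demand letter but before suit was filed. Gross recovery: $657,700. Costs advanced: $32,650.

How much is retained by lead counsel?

$96,882.75

Fee base (net of costs): $657,700 − $32,650 = $625,050
The matter settled after a demand letter but before suit was filed, so the 25% rate applies.
$625,050 × 25% = $156,262.50
$156,262.50 is under the $242,000 cap.
Referral share: 38% of $156,262.50 = $59,379.75; lead counsel retains $156,262.50 − $59,379.75 = $96,882.75.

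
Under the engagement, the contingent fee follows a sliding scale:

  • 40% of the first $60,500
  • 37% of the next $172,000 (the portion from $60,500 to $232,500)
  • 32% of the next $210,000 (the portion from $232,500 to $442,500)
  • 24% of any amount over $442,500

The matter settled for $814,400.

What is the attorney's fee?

First $60,500 at 40% = $24,200.00
Next $172,000 at 37% = $63,640.00
Next $210,000 at 32% = $67,200.00
Remaining $371,900 at 24% = $89,256.00
Fee: $24,200.00 + $63,640.00 + $67,200.00 + $89,256.00 = $244,296.00

$244,296.00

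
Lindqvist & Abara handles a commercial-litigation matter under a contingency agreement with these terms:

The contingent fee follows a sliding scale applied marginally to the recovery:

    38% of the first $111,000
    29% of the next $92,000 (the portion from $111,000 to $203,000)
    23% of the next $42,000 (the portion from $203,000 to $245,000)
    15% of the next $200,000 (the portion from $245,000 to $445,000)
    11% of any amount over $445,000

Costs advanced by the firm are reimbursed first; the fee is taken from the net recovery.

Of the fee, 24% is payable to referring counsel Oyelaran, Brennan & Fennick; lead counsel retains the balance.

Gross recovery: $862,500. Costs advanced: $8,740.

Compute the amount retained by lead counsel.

$116,647.54

Fee base (net of costs): $862,500 − $8,740 = $853,760
First $111,000 at 38% = $42,180.00
Next $92,000 at 29% = $26,680.00
Next $42,000 at 23% = $9,660.00
Next $200,000 at 15% = $30,000.00
Remaining $408,760 at 11% = $44,963.60
Fee: $42,180.00 + $26,680.00 + $9,660.00 + $30,000.00 + $44,963.60 = $153,483.60
Referral share: 24% of $153,483.60 = $36,836.06; lead counsel retains $153,483.60 − $36,836.06 = $116,647.54.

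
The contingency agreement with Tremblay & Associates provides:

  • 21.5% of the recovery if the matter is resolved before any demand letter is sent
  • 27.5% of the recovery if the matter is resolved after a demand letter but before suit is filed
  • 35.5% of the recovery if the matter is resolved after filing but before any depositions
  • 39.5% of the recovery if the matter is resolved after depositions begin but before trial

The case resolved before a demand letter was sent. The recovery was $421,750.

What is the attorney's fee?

$90,676.25

The matter resolved before a demand letter was sent, so the 21.5% rate applies.
$421,750 × 21.5% = $90,676.25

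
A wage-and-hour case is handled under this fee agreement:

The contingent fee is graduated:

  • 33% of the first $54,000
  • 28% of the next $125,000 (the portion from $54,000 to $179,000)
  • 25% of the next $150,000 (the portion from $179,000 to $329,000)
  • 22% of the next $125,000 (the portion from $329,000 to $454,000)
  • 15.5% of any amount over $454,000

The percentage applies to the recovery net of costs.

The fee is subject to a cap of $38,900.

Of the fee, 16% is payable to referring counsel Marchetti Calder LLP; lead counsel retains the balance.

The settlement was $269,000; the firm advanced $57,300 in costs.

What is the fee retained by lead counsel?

$32,676.00

Fee base (net of costs): $269,000 − $57,300 = $211,700
First $54,000 at 33% = $17,820.00
Next $125,000 at 28% = $35,000.00
Remaining $32,700 at 25% = $8,175.00
Fee: $17,820.00 + $35,000.00 + $8,175.00 = $60,995.00
$60,995.00 exceeds the $38,900 cap, so the fee is capped at $38,900.00.
Referral share: 16% of $38,900.00 = $6,224.00; lead counsel retains $38,900.00 − $6,224.00 = $32,676.00.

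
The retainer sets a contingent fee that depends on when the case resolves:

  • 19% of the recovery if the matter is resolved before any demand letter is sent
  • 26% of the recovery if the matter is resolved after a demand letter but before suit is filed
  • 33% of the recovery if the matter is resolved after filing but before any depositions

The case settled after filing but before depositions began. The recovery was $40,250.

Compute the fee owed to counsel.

The matter settled after filing but before depositions began, so the 33% rate applies.
$40,250 × 33% = $13,282.50

$13,282.50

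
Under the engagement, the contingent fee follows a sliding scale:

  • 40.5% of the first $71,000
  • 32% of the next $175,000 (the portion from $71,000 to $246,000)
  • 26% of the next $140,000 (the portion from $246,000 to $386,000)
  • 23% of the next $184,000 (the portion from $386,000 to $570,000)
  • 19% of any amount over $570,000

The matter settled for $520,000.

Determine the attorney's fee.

First $71,000 at 40.5% = $28,755.00
Next $175,000 at 32% = $56,000.00
Next $140,000 at 26% = $36,400.00
Remaining $134,000 at 23% = $30,820.00
Fee: $28,755.00 + $56,000.00 + $36,400.00 + $30,820.00 = $151,975.00

$151,975.00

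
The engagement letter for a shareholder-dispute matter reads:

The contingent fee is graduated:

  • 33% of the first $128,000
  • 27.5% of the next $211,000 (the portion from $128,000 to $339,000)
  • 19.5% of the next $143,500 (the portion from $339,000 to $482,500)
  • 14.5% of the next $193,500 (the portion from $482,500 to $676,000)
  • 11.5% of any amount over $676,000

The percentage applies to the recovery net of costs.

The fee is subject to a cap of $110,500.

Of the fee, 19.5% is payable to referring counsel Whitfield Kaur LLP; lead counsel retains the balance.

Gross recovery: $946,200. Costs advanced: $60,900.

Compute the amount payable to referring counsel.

$21,547.50

Fee base (net of costs): $946,200 − $60,900 = $885,300
First $128,000 at 33% = $42,240.00
Next $211,000 at 27.5% = $58,025.00
Next $143,500 at 19.5% = $27,982.50
Next $193,500 at 14.5% = $28,057.50
Remaining $209,300 at 11.5% = $24,069.50
Fee: $42,240.00 + $58,025.00 + $27,982.50 + $28,057.50 + $24,069.50 = $180,374.50
$180,374.50 exceeds the $110,500 cap, so the fee is capped at $110,500.00.
Referral share: 19.5% of $110,500.00 = $21,547.50; lead counsel retains $110,500.00 − $21,547.50 = $88,952.50.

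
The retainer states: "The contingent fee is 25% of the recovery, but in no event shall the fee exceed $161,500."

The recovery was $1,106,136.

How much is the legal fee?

$161,500.00

25% of $1,106,136 = $276,534.00
That exceeds the $161,500 cap, so the fee is capped at $161,500.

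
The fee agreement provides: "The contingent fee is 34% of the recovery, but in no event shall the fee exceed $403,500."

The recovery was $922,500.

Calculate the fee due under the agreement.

34% of $922,500 = $313,650.00
That is under the $403,500 cap.

$313,650.00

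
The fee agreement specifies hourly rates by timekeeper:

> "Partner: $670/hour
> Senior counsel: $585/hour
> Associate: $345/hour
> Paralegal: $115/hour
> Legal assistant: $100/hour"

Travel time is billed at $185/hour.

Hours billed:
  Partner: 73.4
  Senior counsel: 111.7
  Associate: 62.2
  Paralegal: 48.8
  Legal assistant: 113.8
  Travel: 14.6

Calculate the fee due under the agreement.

Partner: 73.4 × $670 = $49,178.00
Senior counsel: 111.7 × $585 = $65,344.50
Associate: 62.2 × $345 = $21,459.00
Paralegal: 48.8 × $115 = $5,612.00
Legal assistant: 113.8 × $100 = $11,380.00
Subtotal: $49,178.00 + $65,344.50 + $21,459.00 + $5,612.00 + $11,380.00 = $152,973.50
Travel: 14.6 × $185 = $2,701.00
Total: $152,973.50 + $2,701.00 = $155,674.50

$155,674.50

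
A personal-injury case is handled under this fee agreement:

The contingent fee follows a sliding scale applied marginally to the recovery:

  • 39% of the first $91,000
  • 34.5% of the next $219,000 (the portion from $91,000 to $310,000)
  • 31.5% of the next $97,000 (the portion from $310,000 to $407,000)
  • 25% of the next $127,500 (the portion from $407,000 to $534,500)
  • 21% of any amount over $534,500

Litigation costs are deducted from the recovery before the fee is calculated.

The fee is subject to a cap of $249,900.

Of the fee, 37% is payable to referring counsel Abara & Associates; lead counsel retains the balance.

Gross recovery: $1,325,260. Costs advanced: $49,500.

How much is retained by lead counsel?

Fee base (net of costs): $1,325,260 − $49,500 = $1,275,760
First $91,000 at 39% = $35,490.00
Next $219,000 at 34.5% = $75,555.00
Next $97,000 at 31.5% = $30,555.00
Next $127,500 at 25% = $31,875.00
Remaining $741,260 at 21% = $155,664.60
Fee: $35,490.00 + $75,555.00 + $30,555.00 + $31,875.00 + $155,664.60 = $329,139.60
$329,139.60 exceeds the $249,900 cap, so the fee is capped at $249,900.00.
Referral share: 37% of $249,900.00 = $92,463.00; lead counsel retains $249,900.00 − $92,463.00 = $157,437.00.

$157,437.00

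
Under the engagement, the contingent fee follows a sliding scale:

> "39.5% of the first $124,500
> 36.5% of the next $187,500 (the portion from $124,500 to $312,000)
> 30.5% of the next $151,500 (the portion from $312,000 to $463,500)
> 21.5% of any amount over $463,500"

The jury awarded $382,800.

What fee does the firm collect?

First $124,500 at 39.5% = $49,177.50
Next $187,500 at 36.5% = $68,437.50
Remaining $70,800 at 30.5% = $21,594.00
Fee: $49,177.50 + $68,437.50 + $21,594.00 = $139,209.00

$139,209.00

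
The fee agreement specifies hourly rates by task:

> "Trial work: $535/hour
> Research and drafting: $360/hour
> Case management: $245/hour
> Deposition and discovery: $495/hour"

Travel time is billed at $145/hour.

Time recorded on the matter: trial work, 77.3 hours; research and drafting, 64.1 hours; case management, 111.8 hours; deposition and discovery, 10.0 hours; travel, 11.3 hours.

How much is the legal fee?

$98,411.00

Trial work: 77.3 × $535 = $41,355.50
Research and drafting: 64.1 × $360 = $23,076.00
Case management: 111.8 × $245 = $27,391.00
Deposition and discovery: 10.0 × $495 = $4,950.00
Subtotal: $41,355.50 + $23,076.00 + $27,391.00 + $4,950.00 = $96,772.50
Travel: 11.3 × $145 = $1,638.50
Total: $96,772.50 + $1,638.50 = $98,411.00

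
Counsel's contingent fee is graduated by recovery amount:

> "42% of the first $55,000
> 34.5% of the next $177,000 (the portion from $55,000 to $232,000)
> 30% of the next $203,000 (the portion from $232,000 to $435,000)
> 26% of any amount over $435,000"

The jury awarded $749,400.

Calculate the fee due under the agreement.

First $55,000 at 42% = $23,100.00
Next $177,000 at 34.5% = $61,065.00
Next $203,000 at 30% = $60,900.00
Remaining $314,400 at 26% = $81,744.00
Fee: $23,100.00 + $61,065.00 + $60,900.00 + $81,744.00 = $226,809.00

$226,809.00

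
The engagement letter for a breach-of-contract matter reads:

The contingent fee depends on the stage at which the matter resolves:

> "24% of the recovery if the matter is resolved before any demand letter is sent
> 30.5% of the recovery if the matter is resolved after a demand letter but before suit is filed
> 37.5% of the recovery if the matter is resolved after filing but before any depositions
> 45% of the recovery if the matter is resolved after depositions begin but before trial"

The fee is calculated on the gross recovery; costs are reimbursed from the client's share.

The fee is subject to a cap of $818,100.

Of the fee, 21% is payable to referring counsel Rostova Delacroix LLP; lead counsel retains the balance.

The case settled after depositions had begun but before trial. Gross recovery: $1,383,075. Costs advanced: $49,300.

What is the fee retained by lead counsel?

$491,683.16

Fee base is the gross recovery, $1,383,075; costs are reimbursed separately.
The matter settled after depositions had begun but before trial, so the 45% rate applies.
$1,383,075 × 45% = $622,383.75
$622,383.75 is under the $818,100 cap.
Referral share: 21% of $622,383.75 = $130,700.59; lead counsel retains $622,383.75 − $130,700.59 = $491,683.16.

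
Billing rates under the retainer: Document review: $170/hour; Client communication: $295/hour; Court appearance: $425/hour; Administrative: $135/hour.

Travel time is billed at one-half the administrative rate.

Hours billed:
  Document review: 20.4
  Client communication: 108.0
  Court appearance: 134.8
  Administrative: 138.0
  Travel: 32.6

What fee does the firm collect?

Document review: 20.4 × $170 = $3,468.00
Client communication: 108.0 × $295 = $31,860.00
Court appearance: 134.8 × $425 = $57,290.00
Administrative: 138.0 × $135 = $18,630.00
Subtotal: $3,468.00 + $31,860.00 + $57,290.00 + $18,630.00 = $111,248.00
Travel: 32.6 × ($135 ÷ 2) = 32.6 × $67.50 = $2,200.50
Total: $111,248.00 + $2,200.50 = $113,448.50

$113,448.50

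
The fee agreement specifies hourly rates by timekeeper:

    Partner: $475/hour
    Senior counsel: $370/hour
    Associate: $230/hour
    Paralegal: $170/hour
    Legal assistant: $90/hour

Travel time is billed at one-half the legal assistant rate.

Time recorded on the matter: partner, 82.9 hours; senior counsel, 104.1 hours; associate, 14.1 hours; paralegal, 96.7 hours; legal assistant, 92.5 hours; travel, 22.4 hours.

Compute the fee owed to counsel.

Partner: 82.9 × $475 = $39,377.50
Senior counsel: 104.1 × $370 = $38,517.00
Associate: 14.1 × $230 = $3,243.00
Paralegal: 96.7 × $170 = $16,439.00
Legal assistant: 92.5 × $90 = $8,325.00
Subtotal: $39,377.50 + $38,517.00 + $3,243.00 + $16,439.00 + $8,325.00 = $105,901.50
Travel: 22.4 × ($90 ÷ 2) = 22.4 × $45.00 = $1,008.00
Total: $105,901.50 + $1,008.00 = $106,909.50

$106,909.50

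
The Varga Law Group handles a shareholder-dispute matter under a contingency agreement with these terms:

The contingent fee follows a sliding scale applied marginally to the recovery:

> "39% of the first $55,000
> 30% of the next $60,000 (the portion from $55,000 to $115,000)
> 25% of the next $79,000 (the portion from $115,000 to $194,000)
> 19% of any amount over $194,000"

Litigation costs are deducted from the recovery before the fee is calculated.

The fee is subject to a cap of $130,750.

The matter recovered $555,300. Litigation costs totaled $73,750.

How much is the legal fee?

$113,834.50

Fee base (net of costs): $555,300 − $73,750 = $481,550
First $55,000 at 39% = $21,450.00
Next $60,000 at 30% = $18,000.00
Next $79,000 at 25% = $19,750.00
Remaining $287,550 at 19% = $54,634.50
Fee: $21,450.00 + $18,000.00 + $19,750.00 + $54,634.50 = $113,834.50
$113,834.50 is under the $130,750 cap.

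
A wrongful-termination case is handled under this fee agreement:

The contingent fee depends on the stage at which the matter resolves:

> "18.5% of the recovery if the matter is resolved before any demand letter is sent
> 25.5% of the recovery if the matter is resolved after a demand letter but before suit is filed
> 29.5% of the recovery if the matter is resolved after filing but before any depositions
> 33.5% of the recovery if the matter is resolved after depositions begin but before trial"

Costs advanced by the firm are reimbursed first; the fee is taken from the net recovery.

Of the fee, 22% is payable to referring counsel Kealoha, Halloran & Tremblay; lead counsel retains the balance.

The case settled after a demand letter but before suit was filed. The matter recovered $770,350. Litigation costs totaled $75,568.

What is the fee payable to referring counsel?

Fee base (net of costs): $770,350 − $75,568 = $694,782
The matter settled after a demand letter but before suit was filed, so the 25.5% rate applies.
$694,782 × 25.5% = $177,169.41
Referral share: 22% of $177,169.41 = $38,977.27; lead counsel retains $177,169.41 − $38,977.27 = $138,192.14.

$38,977.27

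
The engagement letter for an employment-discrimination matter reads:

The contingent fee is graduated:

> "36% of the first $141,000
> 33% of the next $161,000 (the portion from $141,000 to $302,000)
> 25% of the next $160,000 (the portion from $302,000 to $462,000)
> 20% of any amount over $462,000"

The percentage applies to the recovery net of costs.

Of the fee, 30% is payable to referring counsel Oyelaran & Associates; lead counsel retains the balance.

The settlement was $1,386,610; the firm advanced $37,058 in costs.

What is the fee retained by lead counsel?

$224,980.28

Fee base (net of costs): $1,386,610 − $37,058 = $1,349,552
First $141,000 at 36% = $50,760.00
Next $161,000 at 33% = $53,130.00
Next $160,000 at 25% = $40,000.00
Remaining $887,552 at 20% = $177,510.40
Fee: $50,760.00 + $53,130.00 + $40,000.00 + $177,510.40 = $321,400.40
Referral share: 30% of $321,400.40 = $96,420.12; lead counsel retains $321,400.40 − $96,420.12 = $224,980.28.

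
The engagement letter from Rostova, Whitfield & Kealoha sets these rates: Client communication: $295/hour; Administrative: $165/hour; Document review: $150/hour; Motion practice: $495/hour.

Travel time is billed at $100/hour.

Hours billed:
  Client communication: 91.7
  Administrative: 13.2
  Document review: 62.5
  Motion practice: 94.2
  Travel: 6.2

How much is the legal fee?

$85,853.50

Client communication: 91.7 × $295 = $27,051.50
Administrative: 13.2 × $165 = $2,178.00
Document review: 62.5 × $150 = $9,375.00
Motion practice: 94.2 × $495 = $46,629.00
Subtotal: $27,051.50 + $2,178.00 + $9,375.00 + $46,629.00 = $85,233.50
Travel: 6.2 × $100 = $620.00
Total: $85,233.50 + $620.00 = $85,853.50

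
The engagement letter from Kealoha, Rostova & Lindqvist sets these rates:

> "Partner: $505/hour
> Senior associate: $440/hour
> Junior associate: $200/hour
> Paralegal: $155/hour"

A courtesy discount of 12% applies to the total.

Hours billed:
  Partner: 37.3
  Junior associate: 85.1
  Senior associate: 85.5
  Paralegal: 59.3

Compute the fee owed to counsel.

Partner: 37.3 × $505 = $18,836.50
Senior associate: 85.5 × $440 = $37,620.00
Junior associate: 85.1 × $200 = $17,020.00
Paralegal: 59.3 × $155 = $9,191.50
Subtotal: $82,668.00
Less 12% discount: −$9,920.16
Total: $82,668.00 − $9,920.16 = $72,747.84

$72,747.84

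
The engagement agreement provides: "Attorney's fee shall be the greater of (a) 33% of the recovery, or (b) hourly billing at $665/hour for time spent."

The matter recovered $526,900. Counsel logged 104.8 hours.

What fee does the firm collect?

(a) 33% of $526,900 = $173,877.00
(b) 104.8 × $665 = $69,692.00
The greater is (a): $173,877.00.

$173,877.00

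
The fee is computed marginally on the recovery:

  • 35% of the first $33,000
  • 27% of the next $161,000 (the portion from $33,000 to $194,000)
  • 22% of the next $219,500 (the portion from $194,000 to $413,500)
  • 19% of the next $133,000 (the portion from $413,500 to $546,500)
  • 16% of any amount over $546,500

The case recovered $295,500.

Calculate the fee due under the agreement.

First $33,000 at 35% = $11,550.00
Next $161,000 at 27% = $43,470.00
Remaining $101,500 at 22% = $22,330.00
Fee: $11,550.00 + $43,470.00 + $22,330.00 = $77,350.00

$77,350.00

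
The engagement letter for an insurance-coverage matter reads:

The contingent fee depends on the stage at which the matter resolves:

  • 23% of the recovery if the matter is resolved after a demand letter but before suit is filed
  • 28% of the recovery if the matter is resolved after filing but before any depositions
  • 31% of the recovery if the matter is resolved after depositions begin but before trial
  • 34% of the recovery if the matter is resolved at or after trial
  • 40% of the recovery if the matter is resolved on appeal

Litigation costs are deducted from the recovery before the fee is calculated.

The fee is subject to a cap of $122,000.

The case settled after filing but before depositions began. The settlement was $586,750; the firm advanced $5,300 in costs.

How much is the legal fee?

$122,000.00

Fee base (net of costs): $586,750 − $5,300 = $581,450
The matter settled after filing but before depositions began, so the 28% rate applies.
$581,450 × 28% = $162,806.00
$162,806.00 exceeds the $122,000 cap, so the fee is capped at $122,000.00.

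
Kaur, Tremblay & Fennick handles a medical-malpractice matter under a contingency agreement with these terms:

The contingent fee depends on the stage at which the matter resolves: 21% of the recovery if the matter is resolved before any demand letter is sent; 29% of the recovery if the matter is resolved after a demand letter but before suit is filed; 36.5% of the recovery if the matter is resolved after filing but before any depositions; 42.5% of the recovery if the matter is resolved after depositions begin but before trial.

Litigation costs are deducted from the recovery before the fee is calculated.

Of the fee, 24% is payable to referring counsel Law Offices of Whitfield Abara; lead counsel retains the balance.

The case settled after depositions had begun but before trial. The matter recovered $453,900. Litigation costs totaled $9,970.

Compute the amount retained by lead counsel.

$143,389.39

Fee base (net of costs): $453,900 − $9,970 = $443,930
The matter settled after depositions had begun but before trial, so the 42.5% rate applies.
$443,930 × 42.5% = $188,670.25
Referral share: 24% of $188,670.25 = $45,280.86; lead counsel retains $188,670.25 − $45,280.86 = $143,389.39.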